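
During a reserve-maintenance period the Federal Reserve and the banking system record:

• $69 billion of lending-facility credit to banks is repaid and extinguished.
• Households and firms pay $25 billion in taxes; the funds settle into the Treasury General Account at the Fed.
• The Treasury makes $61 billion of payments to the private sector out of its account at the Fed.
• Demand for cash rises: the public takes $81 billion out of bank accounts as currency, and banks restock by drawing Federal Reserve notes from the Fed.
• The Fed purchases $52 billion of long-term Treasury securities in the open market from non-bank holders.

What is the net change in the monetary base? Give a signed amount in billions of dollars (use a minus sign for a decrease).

Discount-window repayment $69 billion: Fed balance sheet contracts → −$69B.
Government account inflow $25 billion: reserves shift to a non-base liability → −$25B.
Government spending $61 billion: a non-base liability converts back to reserves → +$61B.
Currency withdrawal $81 billion: just a shift between currency and reserves — both are base money → 0.
Asset purchase (from non-banks) $52 billion: Fed balance sheet expands → +$52B.
Net: −69 − 25 + 61 + 0 + 52 = +$19 billion.

+$19 billion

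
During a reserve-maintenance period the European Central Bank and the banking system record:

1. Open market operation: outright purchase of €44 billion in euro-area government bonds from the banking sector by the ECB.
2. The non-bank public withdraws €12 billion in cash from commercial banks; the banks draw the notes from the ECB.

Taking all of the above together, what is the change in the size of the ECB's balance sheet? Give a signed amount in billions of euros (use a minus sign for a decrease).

+€44 billion

OMO purchase (from banks) €44 billion: an ECB asset is acquired → +€44B.
Currency withdrawal €12 billion: only the composition of liabilities changes → 0.
Net: 44 + 0 = +€44 billion.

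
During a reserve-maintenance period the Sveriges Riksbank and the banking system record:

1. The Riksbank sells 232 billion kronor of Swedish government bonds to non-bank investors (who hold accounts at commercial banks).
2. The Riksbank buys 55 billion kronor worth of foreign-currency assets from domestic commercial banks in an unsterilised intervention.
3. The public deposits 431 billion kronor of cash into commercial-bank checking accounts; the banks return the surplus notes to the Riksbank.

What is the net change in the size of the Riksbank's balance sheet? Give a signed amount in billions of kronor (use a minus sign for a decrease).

Riksbank balance sheet:
  Assets:      Securities −232B, Foreign assets +55B
  Liabilities: Bank reserves +254B, Currency in circulation −431B
Commercial banking system:
  Assets:      Reserves at CB +254B, Foreign assets −55B
  Liabilities: Checkable deposits +199B
Change in total Riksbank assets = -177 billion.

-177 billion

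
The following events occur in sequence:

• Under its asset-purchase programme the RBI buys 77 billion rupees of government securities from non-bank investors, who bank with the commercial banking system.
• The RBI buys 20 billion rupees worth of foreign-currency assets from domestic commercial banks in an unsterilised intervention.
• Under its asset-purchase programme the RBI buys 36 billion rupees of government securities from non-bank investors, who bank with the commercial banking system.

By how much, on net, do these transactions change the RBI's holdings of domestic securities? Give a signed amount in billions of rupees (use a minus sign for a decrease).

Asset purchase (from non-banks) 77 billion rupees: securities added to the RBI's portfolio → +77B.
FX purchase 20 billion rupees: the RBI's securities portfolio is untouched → 0.
Asset purchase (from non-banks) 36 billion rupees: securities added to the RBI's portfolio → +36B.
Net: 77 + 0 + 36 = +113 billion.

+113 billion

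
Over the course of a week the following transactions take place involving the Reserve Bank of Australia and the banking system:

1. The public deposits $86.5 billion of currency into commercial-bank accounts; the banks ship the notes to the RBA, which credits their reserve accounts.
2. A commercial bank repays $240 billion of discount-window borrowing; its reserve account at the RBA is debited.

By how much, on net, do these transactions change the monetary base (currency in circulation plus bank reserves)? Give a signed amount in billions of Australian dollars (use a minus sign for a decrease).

Currency deposit $86.5 billion: just a shift between currency and reserves — both are base money → 0.
Discount-window repayment $240 billion: RBA balance sheet contracts → −$240B.
Net: 0 − 240 = -$240 billion.

-$240 billion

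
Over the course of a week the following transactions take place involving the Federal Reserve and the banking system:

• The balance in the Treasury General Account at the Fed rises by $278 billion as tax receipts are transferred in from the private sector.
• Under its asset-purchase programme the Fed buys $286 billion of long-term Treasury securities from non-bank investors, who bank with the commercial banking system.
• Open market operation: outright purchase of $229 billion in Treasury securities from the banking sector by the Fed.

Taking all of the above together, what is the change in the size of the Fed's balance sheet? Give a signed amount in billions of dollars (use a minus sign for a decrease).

+$515 billion

Fed balance sheet:
  Assets:      Securities +$515B
  Liabilities: Bank reserves +$237B, Government deposits +$278B
Commercial banking system:
  Assets:      Reserves at CB +$237B, Securities −$229B
  Liabilities: Checkable deposits +$8B
Change in total Fed assets = +$515 billion.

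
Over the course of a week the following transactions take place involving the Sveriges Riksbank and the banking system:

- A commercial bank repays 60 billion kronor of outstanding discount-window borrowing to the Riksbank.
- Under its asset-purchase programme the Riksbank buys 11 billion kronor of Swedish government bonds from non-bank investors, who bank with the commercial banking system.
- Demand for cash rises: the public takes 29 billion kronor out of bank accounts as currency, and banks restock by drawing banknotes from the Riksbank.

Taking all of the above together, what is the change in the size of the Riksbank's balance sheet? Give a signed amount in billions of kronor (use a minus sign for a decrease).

Riksbank balance sheet:
  Assets:      Securities +11B, Loans to banks −60B
  Liabilities: Bank reserves −78B, Currency in circulation +29B
Change in total Riksbank assets = -49 billion.

-49 billion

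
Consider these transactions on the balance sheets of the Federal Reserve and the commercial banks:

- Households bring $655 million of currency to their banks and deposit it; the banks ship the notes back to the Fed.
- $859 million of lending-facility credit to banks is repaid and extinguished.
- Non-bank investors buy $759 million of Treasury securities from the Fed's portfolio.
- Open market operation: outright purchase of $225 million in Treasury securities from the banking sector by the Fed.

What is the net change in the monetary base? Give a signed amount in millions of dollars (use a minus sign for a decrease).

Currency deposit $655 million: just a shift between currency and reserves — both are base money → 0.
Discount-window repayment $859 million: Fed balance sheet contracts → −$859M.
Asset sale (to non-banks) $759 million: Fed balance sheet contracts → −$759M.
OMO purchase (from banks) $225 million: Fed balance sheet expands → +$225M.
Net: 0 − 859 − 759 + 225 = -$1393 million.

-$1393 million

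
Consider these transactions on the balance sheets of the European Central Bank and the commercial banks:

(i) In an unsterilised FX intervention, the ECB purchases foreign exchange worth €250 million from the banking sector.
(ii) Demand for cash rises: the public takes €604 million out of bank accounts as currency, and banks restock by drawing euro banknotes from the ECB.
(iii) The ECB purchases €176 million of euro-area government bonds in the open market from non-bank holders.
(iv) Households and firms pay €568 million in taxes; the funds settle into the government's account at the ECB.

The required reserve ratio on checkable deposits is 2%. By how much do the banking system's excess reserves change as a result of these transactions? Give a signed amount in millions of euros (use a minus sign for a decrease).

FX purchase €250 million: reserves +€250M, deposits 0.
Currency withdrawal €604 million: reserves −€604M, deposits −€604M.
Asset purchase (from non-banks) €176 million: reserves +€176M, deposits +€176M.
Government account inflow €568 million: reserves −€568M, deposits −€568M.
Totals: Δreserves = −€746M, Δdeposits = −€996M.
Δrequired reserves = 2% × −€996M = −€19.92M.
Δexcess reserves = Δreserves − Δrequired = −€746M − (−€19.92M) = -€726.08 million.

-€726.08 million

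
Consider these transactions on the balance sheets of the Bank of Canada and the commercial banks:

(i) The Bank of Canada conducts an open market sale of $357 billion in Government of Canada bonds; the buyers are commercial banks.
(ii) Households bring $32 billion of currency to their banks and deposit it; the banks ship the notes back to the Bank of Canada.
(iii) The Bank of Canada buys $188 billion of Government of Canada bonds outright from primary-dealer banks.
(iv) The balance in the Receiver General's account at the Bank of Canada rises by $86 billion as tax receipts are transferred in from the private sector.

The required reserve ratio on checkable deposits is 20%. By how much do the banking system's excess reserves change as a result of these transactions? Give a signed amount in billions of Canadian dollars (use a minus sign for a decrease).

OMO sale (to banks) $357 billion: reserves −$357B, deposits 0.
Currency deposit $32 billion: reserves +$32B, deposits +$32B.
OMO purchase (from banks) $188 billion: reserves +$188B, deposits 0.
Government account inflow $86 billion: reserves −$86B, deposits −$86B.
Totals: Δreserves = −$223B, Δdeposits = −$54B.
Δrequired reserves = 20% × −$54B = −$10.8B.
Δexcess reserves = Δreserves − Δrequired = −$223B − (−$10.8B) = -$212.2 billion.

-$212.2 billion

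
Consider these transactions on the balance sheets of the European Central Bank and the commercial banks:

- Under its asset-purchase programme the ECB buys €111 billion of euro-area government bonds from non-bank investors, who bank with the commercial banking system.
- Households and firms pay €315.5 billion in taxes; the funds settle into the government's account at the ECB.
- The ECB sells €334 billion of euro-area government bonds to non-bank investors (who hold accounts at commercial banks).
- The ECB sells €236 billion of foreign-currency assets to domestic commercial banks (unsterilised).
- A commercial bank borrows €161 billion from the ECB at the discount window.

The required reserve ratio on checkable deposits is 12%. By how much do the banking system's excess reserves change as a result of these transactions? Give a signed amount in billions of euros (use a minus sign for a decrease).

Asset purchase (from non-banks) €111 billion: reserves +€111B, deposits +€111B.
Government account inflow €315.5 billion: reserves −€315.5B, deposits −€315.5B.
Asset sale (to non-banks) €334 billion: reserves −€334B, deposits −€334B.
FX sale €236 billion: reserves −€236B, deposits 0.
Discount-window loan €161 billion: reserves +€161B, deposits 0.
Totals: Δreserves = −€613.5B, Δdeposits = −€538.5B.
Δrequired reserves = 12% × −€538.5B = −€64.62B.
Δexcess reserves = Δreserves − Δrequired = −€613.5B − (−€64.62B) = -€548.88 billion.

-€548.88 billion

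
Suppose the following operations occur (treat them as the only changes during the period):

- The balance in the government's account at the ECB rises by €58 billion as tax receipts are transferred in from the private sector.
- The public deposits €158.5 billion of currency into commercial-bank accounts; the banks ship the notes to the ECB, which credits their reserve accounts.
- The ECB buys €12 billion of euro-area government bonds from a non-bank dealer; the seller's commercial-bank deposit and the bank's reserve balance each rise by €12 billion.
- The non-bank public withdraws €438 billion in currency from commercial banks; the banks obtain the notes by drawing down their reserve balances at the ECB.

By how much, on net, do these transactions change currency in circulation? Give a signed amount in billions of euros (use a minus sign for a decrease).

Government account inflow €58 billion: no currency enters or leaves circulation → 0.
Currency deposit €158.5 billion: notes return to the central bank → −€158.5B.
Asset purchase (from non-banks) €12 billion: no currency enters or leaves circulation → 0.
Currency withdrawal €438 billion: notes leave the central bank → +€438B.
Net: 0 − 158.5 + 0 + 438 = +€279.5 billion.

+€279.5 billion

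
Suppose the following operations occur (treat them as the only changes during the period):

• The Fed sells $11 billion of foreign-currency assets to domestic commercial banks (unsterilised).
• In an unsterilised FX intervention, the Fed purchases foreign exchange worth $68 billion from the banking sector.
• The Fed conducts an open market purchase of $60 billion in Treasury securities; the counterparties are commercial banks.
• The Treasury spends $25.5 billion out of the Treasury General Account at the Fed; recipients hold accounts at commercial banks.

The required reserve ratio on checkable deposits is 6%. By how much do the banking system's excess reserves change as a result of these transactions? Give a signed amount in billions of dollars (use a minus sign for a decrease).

FX sale $11 billion: reserves −$11B, deposits 0.
FX purchase $68 billion: reserves +$68B, deposits 0.
OMO purchase (from banks) $60 billion: reserves +$60B, deposits 0.
Government spending $25.5 billion: reserves +$25.5B, deposits +$25.5B.
Totals: Δreserves = +$142.5B, Δdeposits = +$25.5B.
Δrequired reserves = 6% × +$25.5B = +$1.53B.
Δexcess reserves = Δreserves − Δrequired = +$142.5B − (+$1.53B) = +$140.97 billion.

+$140.97 billion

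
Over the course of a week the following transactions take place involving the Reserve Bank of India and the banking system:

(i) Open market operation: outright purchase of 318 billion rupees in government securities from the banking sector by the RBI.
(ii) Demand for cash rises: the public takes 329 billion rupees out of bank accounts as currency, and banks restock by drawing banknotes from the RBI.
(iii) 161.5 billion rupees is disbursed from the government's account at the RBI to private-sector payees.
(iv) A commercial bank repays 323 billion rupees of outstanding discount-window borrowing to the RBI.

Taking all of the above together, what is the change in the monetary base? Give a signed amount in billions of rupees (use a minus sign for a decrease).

+156.5 billion

RBI balance sheet:
  Assets:      Securities +318B, Loans to banks −323B
  Liabilities: Bank reserves −172.5B, Currency in circulation +329B, Government deposits −161.5B
Monetary base = currency + reserves: +329B + (−172.5B) = +156.5 billion.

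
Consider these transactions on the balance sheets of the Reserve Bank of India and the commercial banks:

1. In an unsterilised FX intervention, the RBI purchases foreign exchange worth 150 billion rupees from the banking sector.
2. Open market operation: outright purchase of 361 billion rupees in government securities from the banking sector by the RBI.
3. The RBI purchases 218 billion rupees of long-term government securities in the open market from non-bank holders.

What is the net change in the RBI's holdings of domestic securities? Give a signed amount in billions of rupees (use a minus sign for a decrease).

+579 billion

FX purchase 150 billion rupees: the RBI's securities portfolio is untouched → 0.
OMO purchase (from banks) 361 billion rupees: securities added to the RBI's portfolio → +361B.
Asset purchase (from non-banks) 218 billion rupees: securities added to the RBI's portfolio → +218B.
Net: 0 + 361 + 218 = +579 billion.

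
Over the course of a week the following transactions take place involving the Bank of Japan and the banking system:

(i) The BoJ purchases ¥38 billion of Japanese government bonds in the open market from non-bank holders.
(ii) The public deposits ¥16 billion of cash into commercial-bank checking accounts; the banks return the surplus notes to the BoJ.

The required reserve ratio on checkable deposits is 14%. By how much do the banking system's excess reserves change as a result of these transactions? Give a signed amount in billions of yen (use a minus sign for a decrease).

+¥46.44 billion

Asset purchase (from non-banks) ¥38 billion: reserves +¥38B, deposits +¥38B.
Currency deposit ¥16 billion: reserves +¥16B, deposits +¥16B.
Totals: Δreserves = +¥54B, Δdeposits = +¥54B.
Δrequired reserves = 14% × +¥54B = +¥7.56B.
Δexcess reserves = Δreserves − Δrequired = +¥54B − (+¥7.56B) = +¥46.44 billion.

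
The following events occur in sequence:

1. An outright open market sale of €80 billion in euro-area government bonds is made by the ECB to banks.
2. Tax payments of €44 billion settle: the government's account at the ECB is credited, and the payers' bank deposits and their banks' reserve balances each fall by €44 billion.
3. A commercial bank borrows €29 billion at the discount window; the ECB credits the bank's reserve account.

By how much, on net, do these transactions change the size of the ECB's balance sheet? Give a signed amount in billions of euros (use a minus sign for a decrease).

ECB balance sheet:
  Assets:      Securities −€80B, Loans to banks +€29B
  Liabilities: Bank reserves −€95B, Government deposits +€44B
Commercial banking system:
  Assets:      Reserves at CB −€95B, Securities +€80B
  Liabilities: Checkable deposits −€44B, Borrowings from CB +€29B
Change in total ECB assets = -€51 billion.

-€51 billion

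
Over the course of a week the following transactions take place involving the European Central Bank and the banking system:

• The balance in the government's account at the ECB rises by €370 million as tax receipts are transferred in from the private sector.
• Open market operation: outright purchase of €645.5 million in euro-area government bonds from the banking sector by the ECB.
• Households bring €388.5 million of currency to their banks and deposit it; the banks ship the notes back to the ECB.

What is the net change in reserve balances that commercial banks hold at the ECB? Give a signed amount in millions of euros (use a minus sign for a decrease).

+€664 million

Government account inflow €370 million: funds move from bank reserves into the government account → −€370M.
OMO purchase (from banks) €645.5 million: the ECB pays by crediting reserve accounts → +€645.5M.
Currency deposit €388.5 million: returned notes are swapped for reserve credit → +€388.5M.
Net: −370 + 645.5 + 388.5 = +€664 million.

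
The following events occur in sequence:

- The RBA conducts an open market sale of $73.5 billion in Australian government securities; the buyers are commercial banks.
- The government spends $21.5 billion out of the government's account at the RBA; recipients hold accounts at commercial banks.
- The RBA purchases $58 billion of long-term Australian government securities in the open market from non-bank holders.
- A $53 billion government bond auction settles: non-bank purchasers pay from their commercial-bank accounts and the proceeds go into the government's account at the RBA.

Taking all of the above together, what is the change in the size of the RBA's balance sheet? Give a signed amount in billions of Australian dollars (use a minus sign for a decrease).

RBA balance sheet:
  Assets:      Securities −$15.5B
  Liabilities: Bank reserves −$47B, Government deposits +$31.5B
Change in total RBA assets = -$15.5 billion.

-$15.5 billion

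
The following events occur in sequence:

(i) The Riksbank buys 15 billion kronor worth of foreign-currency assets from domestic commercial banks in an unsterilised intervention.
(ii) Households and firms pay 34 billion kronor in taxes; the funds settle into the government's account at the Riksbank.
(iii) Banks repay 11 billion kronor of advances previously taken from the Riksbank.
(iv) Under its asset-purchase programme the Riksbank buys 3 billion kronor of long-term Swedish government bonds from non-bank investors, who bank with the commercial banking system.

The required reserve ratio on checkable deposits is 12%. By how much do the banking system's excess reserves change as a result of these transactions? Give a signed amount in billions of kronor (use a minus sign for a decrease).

FX purchase 15 billion kronor: reserves +15B, deposits 0.
Government account inflow 34 billion kronor: reserves −34B, deposits −34B.
Discount-window repayment 11 billion kronor: reserves −11B, deposits 0.
Asset purchase (from non-banks) 3 billion kronor: reserves +3B, deposits +3B.
Totals: Δreserves = −27B, Δdeposits = −31B.
Δrequired reserves = 12% × −31B = −3.72B.
Δexcess reserves = Δreserves − Δrequired = −27B − (−3.72B) = -23.28 billion.

-23.28 billion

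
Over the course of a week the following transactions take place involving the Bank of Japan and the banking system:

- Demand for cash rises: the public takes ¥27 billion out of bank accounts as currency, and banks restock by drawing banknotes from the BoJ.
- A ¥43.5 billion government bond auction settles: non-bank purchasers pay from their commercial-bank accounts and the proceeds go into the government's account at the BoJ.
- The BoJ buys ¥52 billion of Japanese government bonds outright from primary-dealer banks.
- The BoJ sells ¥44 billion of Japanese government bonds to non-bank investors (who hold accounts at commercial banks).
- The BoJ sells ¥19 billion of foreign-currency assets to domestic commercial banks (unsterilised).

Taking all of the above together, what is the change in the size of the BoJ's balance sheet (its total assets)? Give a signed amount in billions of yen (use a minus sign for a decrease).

-¥11 billion

Currency withdrawal ¥27 billion: only the composition of liabilities changes → 0.
Government account inflow ¥43.5 billion: only the composition of liabilities changes → 0.
OMO purchase (from banks) ¥52 billion: a BoJ asset is acquired → +¥52B.
Asset sale (to non-banks) ¥44 billion: a BoJ asset is shed → −¥44B.
FX sale ¥19 billion: a BoJ asset is shed → −¥19B.
Net: 0 + 0 + 52 − 44 − 19 = -¥11 billion.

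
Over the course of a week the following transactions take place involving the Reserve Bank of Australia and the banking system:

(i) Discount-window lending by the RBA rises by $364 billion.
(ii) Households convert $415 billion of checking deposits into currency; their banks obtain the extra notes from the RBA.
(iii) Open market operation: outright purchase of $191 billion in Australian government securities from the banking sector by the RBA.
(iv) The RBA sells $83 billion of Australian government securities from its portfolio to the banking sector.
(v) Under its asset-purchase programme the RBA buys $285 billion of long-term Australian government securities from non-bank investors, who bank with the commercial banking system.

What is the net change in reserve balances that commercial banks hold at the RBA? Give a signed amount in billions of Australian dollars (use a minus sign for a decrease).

Discount-window loan $364 billion: the loan is credited to the bank's reserve account → +$364B.
Currency withdrawal $415 billion: banks swap reserves for currency → −$415B.
OMO purchase (from banks) $191 billion: the RBA pays by crediting reserve accounts → +$191B.
OMO sale (to banks) $83 billion: the buying banks pay out of their reserve balances → −$83B.
Asset purchase (from non-banks) $285 billion: the RBA pays by crediting reserve accounts → +$285B.
Net: 364 − 415 + 191 − 83 + 285 = +$342 billion.

+$342 billion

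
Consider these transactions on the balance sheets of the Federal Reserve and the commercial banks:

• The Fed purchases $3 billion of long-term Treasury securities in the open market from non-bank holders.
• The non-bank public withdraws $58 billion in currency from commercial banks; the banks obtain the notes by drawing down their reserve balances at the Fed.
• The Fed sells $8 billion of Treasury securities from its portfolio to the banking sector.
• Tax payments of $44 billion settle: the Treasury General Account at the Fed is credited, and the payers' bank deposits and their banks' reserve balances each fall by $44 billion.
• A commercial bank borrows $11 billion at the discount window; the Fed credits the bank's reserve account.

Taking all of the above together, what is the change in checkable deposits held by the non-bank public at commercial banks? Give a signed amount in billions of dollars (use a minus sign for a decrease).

-$99 billion

Asset purchase (from non-banks) $3 billion: non-bank counterparties' bank balances rise → +$3B.
Currency withdrawal $58 billion: non-bank counterparties' bank balances fall → −$58B.
OMO sale (to banks) $8 billion: the counterparty is a bank, so public deposits are unchanged → 0.
Government account inflow $44 billion: non-bank counterparties' bank balances fall → −$44B.
Discount-window loan $11 billion: the counterparty is a bank, so public deposits are unchanged → 0.
Net: 3 − 58 + 0 − 44 + 0 = -$99 billion.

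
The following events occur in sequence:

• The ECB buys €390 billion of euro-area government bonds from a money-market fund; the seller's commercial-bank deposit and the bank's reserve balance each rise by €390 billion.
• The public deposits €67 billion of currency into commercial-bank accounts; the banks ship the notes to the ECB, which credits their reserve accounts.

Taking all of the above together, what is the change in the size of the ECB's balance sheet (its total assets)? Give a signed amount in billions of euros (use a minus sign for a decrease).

+€390 billion

Asset purchase (from non-banks) €390 billion: an ECB asset is acquired → +€390B.
Currency deposit €67 billion: only the composition of liabilities changes → 0.
Net: 390 + 0 = +€390 billion.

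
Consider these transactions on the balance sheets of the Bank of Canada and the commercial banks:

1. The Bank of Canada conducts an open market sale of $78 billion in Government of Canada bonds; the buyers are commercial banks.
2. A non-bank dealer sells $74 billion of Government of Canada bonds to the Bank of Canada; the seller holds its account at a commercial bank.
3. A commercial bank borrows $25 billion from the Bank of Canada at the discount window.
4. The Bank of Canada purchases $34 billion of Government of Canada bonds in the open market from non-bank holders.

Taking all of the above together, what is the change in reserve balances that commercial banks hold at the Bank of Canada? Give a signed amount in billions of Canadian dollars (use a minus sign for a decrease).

OMO sale (to banks) $78 billion: the buying banks pay out of their reserve balances → −$78B.
Asset purchase (from non-banks) $74 billion: the Bank of Canada pays by crediting reserve accounts → +$74B.
Discount-window loan $25 billion: the loan is credited to the bank's reserve account → +$25B.
Asset purchase (from non-banks) $34 billion: the Bank of Canada pays by crediting reserve accounts → +$34B.
Net: −78 + 74 + 25 + 34 = +$55 billion.

+$55 billion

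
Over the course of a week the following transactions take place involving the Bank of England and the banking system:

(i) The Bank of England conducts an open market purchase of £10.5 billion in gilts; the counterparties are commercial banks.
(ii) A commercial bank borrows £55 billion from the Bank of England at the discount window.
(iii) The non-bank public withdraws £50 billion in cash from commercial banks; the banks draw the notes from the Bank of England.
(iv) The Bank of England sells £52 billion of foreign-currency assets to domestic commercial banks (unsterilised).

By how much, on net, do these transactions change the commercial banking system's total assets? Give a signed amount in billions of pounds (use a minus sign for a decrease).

+£5 billion

OMO purchase (from banks) £10.5 billion: just an asset swap on bank balance sheets → 0.
Discount-window loan £55 billion: bank balance sheets expand → +£55B.
Currency withdrawal £50 billion: bank balance sheets shrink → −£50B.
FX sale £52 billion: just an asset swap on bank balance sheets → 0.
Net: 0 + 55 − 50 + 0 = +£5 billion.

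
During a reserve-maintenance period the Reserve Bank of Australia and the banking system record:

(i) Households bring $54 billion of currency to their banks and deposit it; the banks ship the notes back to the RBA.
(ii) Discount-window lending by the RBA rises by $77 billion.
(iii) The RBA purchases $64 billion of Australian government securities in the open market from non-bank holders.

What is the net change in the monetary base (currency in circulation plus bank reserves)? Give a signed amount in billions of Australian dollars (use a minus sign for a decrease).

Currency deposit $54 billion: just a shift between currency and reserves — both are base money → 0.
Discount-window loan $77 billion: RBA balance sheet expands → +$77B.
Asset purchase (from non-banks) $64 billion: RBA balance sheet expands → +$64B.
Net: 0 + 77 + 64 = +$141 billion.

+$141 billion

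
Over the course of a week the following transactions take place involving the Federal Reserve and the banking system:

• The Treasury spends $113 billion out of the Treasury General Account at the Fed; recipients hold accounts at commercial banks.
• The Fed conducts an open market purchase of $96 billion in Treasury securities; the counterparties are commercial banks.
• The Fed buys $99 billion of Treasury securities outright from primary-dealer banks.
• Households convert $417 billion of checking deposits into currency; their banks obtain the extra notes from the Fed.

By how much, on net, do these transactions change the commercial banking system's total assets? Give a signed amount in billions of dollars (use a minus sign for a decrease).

Government spending $113 billion: bank balance sheets expand → +$113B.
OMO purchase (from banks) $96 billion: just an asset swap on bank balance sheets → 0.
OMO purchase (from banks) $99 billion: just an asset swap on bank balance sheets → 0.
Currency withdrawal $417 billion: bank balance sheets shrink → −$417B.
Net: 113 + 0 + 0 − 417 = -$304 billion.

-$304 billion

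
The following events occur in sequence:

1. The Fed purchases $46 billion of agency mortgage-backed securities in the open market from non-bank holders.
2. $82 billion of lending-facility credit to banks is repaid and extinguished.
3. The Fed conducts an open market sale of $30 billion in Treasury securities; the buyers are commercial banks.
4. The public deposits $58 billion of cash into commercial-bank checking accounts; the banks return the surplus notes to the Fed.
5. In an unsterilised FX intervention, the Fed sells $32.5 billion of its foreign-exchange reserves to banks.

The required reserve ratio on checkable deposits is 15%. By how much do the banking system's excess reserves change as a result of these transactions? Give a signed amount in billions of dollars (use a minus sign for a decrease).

Asset purchase (from non-banks) $46 billion: reserves +$46B, deposits +$46B.
Discount-window repayment $82 billion: reserves −$82B, deposits 0.
OMO sale (to banks) $30 billion: reserves −$30B, deposits 0.
Currency deposit $58 billion: reserves +$58B, deposits +$58B.
FX sale $32.5 billion: reserves −$32.5B, deposits 0.
Totals: Δreserves = −$40.5B, Δdeposits = +$104B.
Δrequired reserves = 15% × +$104B = +$15.6B.
Δexcess reserves = Δreserves − Δrequired = −$40.5B − (+$15.6B) = -$56.1 billion.

-$56.1 billion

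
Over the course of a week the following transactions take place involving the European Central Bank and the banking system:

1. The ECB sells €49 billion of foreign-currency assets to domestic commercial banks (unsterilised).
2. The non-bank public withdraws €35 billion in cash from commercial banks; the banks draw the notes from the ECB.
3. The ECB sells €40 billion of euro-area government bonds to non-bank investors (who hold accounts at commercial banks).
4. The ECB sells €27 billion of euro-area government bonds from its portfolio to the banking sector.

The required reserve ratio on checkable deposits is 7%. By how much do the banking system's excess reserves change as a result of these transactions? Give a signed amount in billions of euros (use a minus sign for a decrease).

FX sale €49 billion: reserves −€49B, deposits 0.
Currency withdrawal €35 billion: reserves −€35B, deposits −€35B.
Asset sale (to non-banks) €40 billion: reserves −€40B, deposits −€40B.
OMO sale (to banks) €27 billion: reserves −€27B, deposits 0.
Totals: Δreserves = −€151B, Δdeposits = −€75B.
Δrequired reserves = 7% × −€75B = −€5.25B.
Δexcess reserves = Δreserves − Δrequired = −€151B − (−€5.25B) = -€145.75 billion.

-€145.75 billion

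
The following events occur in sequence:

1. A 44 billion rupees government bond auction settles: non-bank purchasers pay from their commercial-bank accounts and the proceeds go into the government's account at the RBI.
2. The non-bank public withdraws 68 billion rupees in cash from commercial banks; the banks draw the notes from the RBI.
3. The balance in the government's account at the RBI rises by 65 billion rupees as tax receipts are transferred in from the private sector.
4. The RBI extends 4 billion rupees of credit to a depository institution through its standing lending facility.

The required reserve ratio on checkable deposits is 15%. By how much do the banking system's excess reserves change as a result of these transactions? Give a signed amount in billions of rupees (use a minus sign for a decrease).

-146.45 billion

Government account inflow 44 billion rupees: reserves −44B, deposits −44B.
Currency withdrawal 68 billion rupees: reserves −68B, deposits −68B.
Government account inflow 65 billion rupees: reserves −65B, deposits −65B.
Discount-window loan 4 billion rupees: reserves +4B, deposits 0.
Totals: Δreserves = −173B, Δdeposits = −177B.
Δrequired reserves = 15% × −177B = −26.55B.
Δexcess reserves = Δreserves − Δrequired = −173B − (−26.55B) = -146.45 billion.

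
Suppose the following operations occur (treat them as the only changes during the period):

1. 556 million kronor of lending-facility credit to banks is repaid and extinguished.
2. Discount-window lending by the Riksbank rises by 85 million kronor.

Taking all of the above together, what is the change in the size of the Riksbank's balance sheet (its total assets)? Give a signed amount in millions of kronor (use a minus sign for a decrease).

Discount-window repayment 556 million kronor: a Riksbank asset is shed → −556M.
Discount-window loan 85 million kronor: a Riksbank asset is acquired → +85M.
Net: −556 + 85 = -471 million.

-471 million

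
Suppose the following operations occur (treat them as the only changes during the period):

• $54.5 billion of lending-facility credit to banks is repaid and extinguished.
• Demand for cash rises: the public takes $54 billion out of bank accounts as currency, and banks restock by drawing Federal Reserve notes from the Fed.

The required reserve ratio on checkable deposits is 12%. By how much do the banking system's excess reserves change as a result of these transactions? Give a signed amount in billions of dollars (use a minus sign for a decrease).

Discount-window repayment $54.5 billion: reserves −$54.5B, deposits 0.
Currency withdrawal $54 billion: reserves −$54B, deposits −$54B.
Totals: Δreserves = −$108.5B, Δdeposits = −$54B.
Δrequired reserves = 12% × −$54B = −$6.48B.
Δexcess reserves = Δreserves − Δrequired = −$108.5B − (−$6.48B) = -$102.02 billion.

-$102.02 billion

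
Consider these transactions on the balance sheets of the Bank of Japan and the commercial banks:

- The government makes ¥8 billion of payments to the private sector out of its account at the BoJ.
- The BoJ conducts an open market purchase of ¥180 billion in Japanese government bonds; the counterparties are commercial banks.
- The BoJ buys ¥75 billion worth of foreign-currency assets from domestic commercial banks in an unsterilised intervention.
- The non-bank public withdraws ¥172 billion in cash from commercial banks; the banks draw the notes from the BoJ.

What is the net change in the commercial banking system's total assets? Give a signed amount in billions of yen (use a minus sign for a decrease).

Government spending ¥8 billion: bank balance sheets expand → +¥8B.
OMO purchase (from banks) ¥180 billion: just an asset swap on bank balance sheets → 0.
FX purchase ¥75 billion: just an asset swap on bank balance sheets → 0.
Currency withdrawal ¥172 billion: bank balance sheets shrink → −¥172B.
Net: 8 + 0 + 0 − 172 = -¥164 billion.

-¥164 billion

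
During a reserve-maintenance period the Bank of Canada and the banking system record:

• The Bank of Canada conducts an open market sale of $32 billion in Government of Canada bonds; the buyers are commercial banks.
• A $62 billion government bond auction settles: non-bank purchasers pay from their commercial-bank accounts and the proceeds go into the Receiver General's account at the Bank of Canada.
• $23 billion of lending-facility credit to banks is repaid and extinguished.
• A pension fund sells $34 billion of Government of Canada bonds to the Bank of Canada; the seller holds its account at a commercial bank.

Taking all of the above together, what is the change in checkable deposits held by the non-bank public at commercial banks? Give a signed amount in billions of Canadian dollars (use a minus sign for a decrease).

OMO sale (to banks) $32 billion: the counterparty is a bank, so public deposits are unchanged → 0.
Government account inflow $62 billion: non-bank counterparties' bank balances fall → −$62B.
Discount-window repayment $23 billion: the counterparty is a bank, so public deposits are unchanged → 0.
Asset purchase (from non-banks) $34 billion: non-bank counterparties' bank balances rise → +$34B.
Net: 0 − 62 + 0 + 34 = -$28 billion.

-$28 billion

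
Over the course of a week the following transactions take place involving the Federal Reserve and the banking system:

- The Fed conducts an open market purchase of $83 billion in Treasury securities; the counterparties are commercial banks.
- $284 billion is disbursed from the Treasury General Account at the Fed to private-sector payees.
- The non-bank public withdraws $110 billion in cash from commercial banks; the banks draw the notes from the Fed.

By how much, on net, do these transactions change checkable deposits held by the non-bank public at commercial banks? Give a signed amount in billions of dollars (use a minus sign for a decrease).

+$174 billion

Fed balance sheet:
  Assets:      Securities +$83B
  Liabilities: Bank reserves +$257B, Currency in circulation +$110B, Government deposits −$284B
Commercial banking system:
  Assets:      Reserves at CB +$257B, Securities −$83B
  Liabilities: Checkable deposits +$174B
So the change in checkable deposits held by the non-bank public at commercial banks is +$174 billion.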